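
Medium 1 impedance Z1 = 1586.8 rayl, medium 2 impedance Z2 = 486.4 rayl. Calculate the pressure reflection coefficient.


Given values:
  Z1 = 1586.8 rayl, Z2 = 486.4 rayl
Formula: R = (Z2 - Z1) / (Z2 + Z1)
Numerator: Z2 - Z1 = 486.4 - 1586.8 = -1100.4
Denominator: Z2 + Z1 = 486.4 + 1586.8 = 2073.2
R = -1100.4 / 2073.2 = -0.5308

-0.5308


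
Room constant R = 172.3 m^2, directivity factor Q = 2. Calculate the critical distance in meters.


Given values:
  R = 172.3 m^2, Q = 2
Formula: d_c = 0.141 * sqrt(Q * R)
Compute Q * R = 2 * 172.3 = 344.6
Compute sqrt(344.6) = 18.5634
d_c = 0.141 * 18.5634 = 2.617

2.617 m


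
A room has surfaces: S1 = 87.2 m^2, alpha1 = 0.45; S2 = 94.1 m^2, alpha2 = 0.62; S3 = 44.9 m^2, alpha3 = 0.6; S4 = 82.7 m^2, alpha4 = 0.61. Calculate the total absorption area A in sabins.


Given surfaces:
  Surface 1: 87.2 * 0.45 = 39.24
  Surface 2: 94.1 * 0.62 = 58.342
  Surface 3: 44.9 * 0.6 = 26.94
  Surface 4: 82.7 * 0.61 = 50.447
Formula: A = sum(Si * alpha_i)
A = 39.24 + 58.342 + 26.94 + 50.447
A = 174.97

174.97 sabins


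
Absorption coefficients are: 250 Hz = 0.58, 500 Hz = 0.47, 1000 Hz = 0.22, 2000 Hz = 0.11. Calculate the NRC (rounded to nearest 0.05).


Given values:
  a_250 = 0.58, a_500 = 0.47
  a_1000 = 0.22, a_2000 = 0.11
Formula: NRC = (a250 + a500 + a1000 + a2000) / 4
Sum = 0.58 + 0.47 + 0.22 + 0.11 = 1.38
NRC = 1.38 / 4 = 0.345
Rounded to nearest 0.05: 0.35

0.35


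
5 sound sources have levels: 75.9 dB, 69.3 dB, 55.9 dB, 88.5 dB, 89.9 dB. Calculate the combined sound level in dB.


Formula: L_total = 10 * log10( sum(10^(Li/10)) )
  Source 1: 10^(75.9/10) = 38904514.4994
  Source 2: 10^(69.3/10) = 8511380.382
  Source 3: 10^(55.9/10) = 389045.145
  Source 4: 10^(88.5/10) = 707945784.3841
  Source 5: 10^(89.9/10) = 977237220.9558
Sum of linear values = 1732987945.3663
L_total = 10 * log10(1732987945.3663) = 92.39

92.39 dB


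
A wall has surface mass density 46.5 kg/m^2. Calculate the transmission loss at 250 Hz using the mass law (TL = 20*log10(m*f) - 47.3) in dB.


Given values:
  m = 46.5 kg/m^2, f = 250 Hz
Formula: TL = 20 * log10(m * f) - 47.3
Compute m * f = 46.5 * 250 = 11625.0
Compute log10(11625.0) = 4.065393
Compute 20 * 4.065393 = 81.3079
TL = 81.3079 - 47.3 = 34.01

34.01 dB


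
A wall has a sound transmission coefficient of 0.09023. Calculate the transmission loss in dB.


Given values:
  tau = 0.09023
Formula: TL = 10 * log10(1 / tau)
Compute 1 / tau = 1 / 0.09023 = 11.0828
Compute log10(11.0828) = 1.044649
TL = 10 * 1.044649 = 10.45

10.45 dB


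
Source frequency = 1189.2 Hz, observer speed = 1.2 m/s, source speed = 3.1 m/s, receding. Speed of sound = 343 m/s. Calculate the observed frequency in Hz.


Given values:
  f_s = 1189.2 Hz, v_o = 1.2 m/s, v_s = 3.1 m/s
  Direction: receding
Formula: f_o = f_s * (c - v_o) / (c + v_s)
Numerator: c - v_o = 343 - 1.2 = 341.8
Denominator: c + v_s = 343 + 3.1 = 346.1
f_o = 1189.2 * 341.8 / 346.1 = 1174.43

1174.43 Hz


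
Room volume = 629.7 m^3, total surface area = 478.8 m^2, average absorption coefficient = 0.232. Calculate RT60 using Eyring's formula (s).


Given values:
  V = 629.7 m^3, S = 478.8 m^2, alpha = 0.232
Formula: RT60 = 0.161 * V / (-S * ln(1 - alpha))
Compute ln(1 - 0.232) = ln(0.768) = -0.263966
Denominator: -478.8 * -0.263966 = 126.3869
Numerator: 0.161 * 629.7 = 101.3817
RT60 = 101.3817 / 126.3869 = 0.802

0.802 s


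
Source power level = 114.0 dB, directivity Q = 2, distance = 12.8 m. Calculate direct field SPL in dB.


Given values:
  Lw = 114.0 dB, Q = 2, r = 12.8 m
Formula: SPL = Lw + 10 * log10(Q / (4 * pi * r^2))
Compute 4 * pi * r^2 = 4 * pi * 12.8^2 = 2058.8742
Compute Q / denom = 2 / 2058.8742 = 0.0009714
Compute 10 * log10(0.0009714) = -30.126
SPL = 114.0 + (-30.126) = 83.87

83.87 dB


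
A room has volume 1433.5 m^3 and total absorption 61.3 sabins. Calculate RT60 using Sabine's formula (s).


Given values:
  V = 1433.5 m^3
  A = 61.3 sabins
Formula: RT60 = 0.161 * V / A
Numerator: 0.161 * 1433.5 = 230.7935
RT60 = 230.7935 / 61.3 = 3.765

3.765 s


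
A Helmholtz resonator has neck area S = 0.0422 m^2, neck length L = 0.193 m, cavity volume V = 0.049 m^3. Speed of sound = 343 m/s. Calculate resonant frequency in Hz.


Given values:
  S = 0.0422 m^2, L = 0.193 m, V = 0.049 m^3, c = 343 m/s
Formula: f = (c / (2*pi)) * sqrt(S / (V * L))
Compute V * L = 0.049 * 0.193 = 0.009457
Compute S / (V * L) = 0.0422 / 0.009457 = 4.4623
Compute sqrt(4.4623) = 2.112416
Compute c / (2*pi) = 343 / 6.283185 = 54.590148
f = 54.590148 * 2.112416 = 115.32

115.32 Hz


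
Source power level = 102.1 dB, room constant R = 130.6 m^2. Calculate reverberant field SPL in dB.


Given values:
  Lw = 102.1 dB, R = 130.6 m^2
Formula: SPL = Lw + 10 * log10(4 / R)
Compute 4 / R = 4 / 130.6 = 0.030628
Compute 10 * log10(0.030628) = -15.1388
SPL = 102.1 + (-15.1388) = 86.96

86.96 dB


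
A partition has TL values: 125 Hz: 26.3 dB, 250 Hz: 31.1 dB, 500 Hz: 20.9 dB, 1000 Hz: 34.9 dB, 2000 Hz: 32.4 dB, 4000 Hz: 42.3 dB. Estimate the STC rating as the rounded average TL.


Given TL values at each frequency:
  125 Hz: 26.3 dB
  250 Hz: 31.1 dB
  500 Hz: 20.9 dB
  1000 Hz: 34.9 dB
  2000 Hz: 32.4 dB
  4000 Hz: 42.3 dB
Formula: STC ~ round(average of TL values)
Sum = 26.3 + 31.1 + 20.9 + 34.9 + 32.4 + 42.3 = 187.9
Average = 187.9 / 6 = 31.32
Rounded: 31

31


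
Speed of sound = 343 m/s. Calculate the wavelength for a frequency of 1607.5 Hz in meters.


Given values:
  c = 343 m/s, f = 1607.5 Hz
Formula: lambda = c / f
lambda = 343 / 1607.5
lambda = 0.2134

0.2134 m


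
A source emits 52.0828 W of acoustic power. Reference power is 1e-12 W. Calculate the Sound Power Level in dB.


Given values:
  W = 52.0828 W
  W_ref = 1e-12 W
Formula: SWL = 10 * log10(W / W_ref)
Compute ratio: W / W_ref = 52082800000000
Compute log10: log10(52082800000000) = 13.716694
Multiply: SWL = 10 * 13.716694 = 137.17

137.17 dB


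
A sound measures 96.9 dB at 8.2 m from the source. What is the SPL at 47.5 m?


Given values:
  SPL1 = 96.9 dB, r1 = 8.2 m, r2 = 47.5 m
Formula: SPL2 = SPL1 - 20 * log10(r2 / r1)
Compute ratio: r2 / r1 = 47.5 / 8.2 = 5.7927
Compute log10: log10(5.7927) = 0.762881
Compute drop: 20 * 0.762881 = 15.2576
SPL2 = 96.9 - 15.2576 = 81.64

81.64 dB


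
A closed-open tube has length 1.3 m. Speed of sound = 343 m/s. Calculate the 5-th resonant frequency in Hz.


Given values:
  Tube type: closed-open, L = 1.3 m, c = 343 m/s, n = 5
Formula: f_n = (2n - 1) * c / (4 * L)
Compute 2n - 1 = 2*5 - 1 = 9
Compute 4 * L = 4 * 1.3 = 5.2
f = 9 * 343 / 5.2
f = 593.65

593.65 Hz


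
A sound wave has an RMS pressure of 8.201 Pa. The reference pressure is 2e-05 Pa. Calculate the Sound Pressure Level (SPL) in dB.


Given values:
  p = 8.201 Pa
  p_ref = 2e-05 Pa
Formula: SPL = 20 * log10(p / p_ref)
Compute ratio: p / p_ref = 8.201 / 2e-05 = 410050
Compute log10: log10(410050) = 5.612837
Multiply: SPL = 20 * 5.612837 = 112.26

112.26 dB


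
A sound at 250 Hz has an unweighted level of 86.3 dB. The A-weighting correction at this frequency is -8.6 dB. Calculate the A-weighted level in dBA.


Given values:
  SPL = 86.3 dB
  A-weighting at 250 Hz = -8.6 dB
Formula: L_A = SPL + A_weight
L_A = 86.3 + (-8.6)
L_A = 77.7

77.7 dBA


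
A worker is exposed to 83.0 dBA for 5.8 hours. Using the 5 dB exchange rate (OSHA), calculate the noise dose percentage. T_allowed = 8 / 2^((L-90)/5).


Given values:
  L = 83.0 dBA, T = 5.8 hours
Formula: T_allowed = 8 / 2^((L - 90) / 5)
Compute exponent: (83.0 - 90) / 5 = -1.4
Compute 2^(-1.4) = 0.378929
T_allowed = 8 / 0.378929 = 21.112134 hours
Dose = (T / T_allowed) * 100
Dose = (5.8 / 21.112134) * 100 = 27.47

27.47 %


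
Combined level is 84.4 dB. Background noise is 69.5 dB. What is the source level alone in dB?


Given values:
  L_total = 84.4 dB, L_bg = 69.5 dB
Formula: L_source = 10 * log10(10^(L_total/10) - 10^(L_bg/10))
Convert to linear:
  10^(84.4/10) = 275422870.3338
  10^(69.5/10) = 8912509.3813
Difference: 275422870.3338 - 8912509.3813 = 266510360.9525
L_source = 10 * log10(266510360.9525) = 84.26

84.26 dB


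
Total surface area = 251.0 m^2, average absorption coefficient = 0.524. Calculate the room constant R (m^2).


Given values:
  S = 251.0 m^2, alpha = 0.524
Formula: R = S * alpha / (1 - alpha)
Numerator: 251.0 * 0.524 = 131.524
Denominator: 1 - 0.524 = 0.476
R = 131.524 / 0.476 = 276.31

276.31 m^2


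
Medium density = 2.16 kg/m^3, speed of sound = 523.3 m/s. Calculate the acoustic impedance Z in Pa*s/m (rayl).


Given values:
  rho = 2.16 kg/m^3
  c = 523.3 m/s
Formula: Z = rho * c
Z = 2.16 * 523.3
Z = 1130.33

1130.33 rayl


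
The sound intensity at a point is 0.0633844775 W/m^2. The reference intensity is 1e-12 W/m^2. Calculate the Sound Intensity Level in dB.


Given values:
  I = 0.0633844775 W/m^2
  I_ref = 1e-12 W/m^2
Formula: SIL = 10 * log10(I / I_ref)
Compute ratio: I / I_ref = 63384477500
Compute log10: log10(63384477500) = 10.801983
Multiply: SIL = 10 * 10.801983 = 108.02

108.02 dB


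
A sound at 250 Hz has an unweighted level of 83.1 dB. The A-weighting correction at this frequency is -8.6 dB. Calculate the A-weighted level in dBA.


Given values:
  SPL = 83.1 dB
  A-weighting at 250 Hz = -8.6 dB
Formula: L_A = SPL + A_weight
L_A = 83.1 + (-8.6)
L_A = 74.5

74.5 dBA


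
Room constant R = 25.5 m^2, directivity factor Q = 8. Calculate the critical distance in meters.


Given values:
  R = 25.5 m^2, Q = 8
Formula: d_c = 0.141 * sqrt(Q * R)
Compute Q * R = 8 * 25.5 = 204.0
Compute sqrt(204.0) = 14.2829
d_c = 0.141 * 14.2829 = 2.014

2.014 m


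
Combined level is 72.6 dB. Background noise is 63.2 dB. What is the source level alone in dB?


Given values:
  L_total = 72.6 dB, L_bg = 63.2 dB
Formula: L_source = 10 * log10(10^(L_total/10) - 10^(L_bg/10))
Convert to linear:
  10^(72.6/10) = 18197008.5861
  10^(63.2/10) = 2089296.1309
Difference: 18197008.5861 - 2089296.1309 = 16107712.4552
L_source = 10 * log10(16107712.4552) = 72.07

72.07 dB


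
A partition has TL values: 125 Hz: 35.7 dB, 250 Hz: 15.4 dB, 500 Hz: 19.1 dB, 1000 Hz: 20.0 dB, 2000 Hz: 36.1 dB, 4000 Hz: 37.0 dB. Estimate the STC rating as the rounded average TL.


Given TL values at each frequency:
  125 Hz: 35.7 dB
  250 Hz: 15.4 dB
  500 Hz: 19.1 dB
  1000 Hz: 20.0 dB
  2000 Hz: 36.1 dB
  4000 Hz: 37.0 dB
Formula: STC ~ round(average of TL values)
Sum = 35.7 + 15.4 + 19.1 + 20.0 + 36.1 + 37.0 = 163.3
Average = 163.3 / 6 = 27.22
Rounded: 27

27


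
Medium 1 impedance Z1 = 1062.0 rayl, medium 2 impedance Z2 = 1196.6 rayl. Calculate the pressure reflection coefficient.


Given values:
  Z1 = 1062.0 rayl, Z2 = 1196.6 rayl
Formula: R = (Z2 - Z1) / (Z2 + Z1)
Numerator: Z2 - Z1 = 1196.6 - 1062.0 = 134.6
Denominator: Z2 + Z1 = 1196.6 + 1062.0 = 2258.6
R = 134.6 / 2258.6 = 0.0596

0.0596


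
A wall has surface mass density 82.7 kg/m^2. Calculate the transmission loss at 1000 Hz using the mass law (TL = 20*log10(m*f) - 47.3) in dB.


Given values:
  m = 82.7 kg/m^2, f = 1000 Hz
Formula: TL = 20 * log10(m * f) - 47.3
Compute m * f = 82.7 * 1000 = 82700.0
Compute log10(82700.0) = 4.917506
Compute 20 * 4.917506 = 98.3501
TL = 98.3501 - 47.3 = 51.05

51.05 dB


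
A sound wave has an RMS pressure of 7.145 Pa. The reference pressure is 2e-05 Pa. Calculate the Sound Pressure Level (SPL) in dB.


Given values:
  p = 7.145 Pa
  p_ref = 2e-05 Pa
Formula: SPL = 20 * log10(p / p_ref)
Compute ratio: p / p_ref = 7.145 / 2e-05 = 357250
Compute log10: log10(357250) = 5.552972
Multiply: SPL = 20 * 5.552972 = 111.06

111.06 dB


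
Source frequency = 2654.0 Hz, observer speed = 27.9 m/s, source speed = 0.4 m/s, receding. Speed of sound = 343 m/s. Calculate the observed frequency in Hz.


Given values:
  f_s = 2654.0 Hz, v_o = 27.9 m/s, v_s = 0.4 m/s
  Direction: receding
Formula: f_o = f_s * (c - v_o) / (c + v_s)
Numerator: c - v_o = 343 - 27.9 = 315.1
Denominator: c + v_s = 343 + 0.4 = 343.4
f_o = 2654.0 * 315.1 / 343.4 = 2435.28

2435.28 Hz


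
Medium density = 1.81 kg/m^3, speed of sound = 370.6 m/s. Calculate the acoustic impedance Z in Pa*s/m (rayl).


Given values:
  rho = 1.81 kg/m^3
  c = 370.6 m/s
Formula: Z = rho * c
Z = 1.81 * 370.6
Z = 670.79

670.79 rayl


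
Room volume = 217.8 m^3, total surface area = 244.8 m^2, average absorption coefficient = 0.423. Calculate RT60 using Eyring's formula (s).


Given values:
  V = 217.8 m^3, S = 244.8 m^2, alpha = 0.423
Formula: RT60 = 0.161 * V / (-S * ln(1 - alpha))
Compute ln(1 - 0.423) = ln(0.577) = -0.549913
Denominator: -244.8 * -0.549913 = 134.6187
Numerator: 0.161 * 217.8 = 35.0658
RT60 = 35.0658 / 134.6187 = 0.26

0.26 s


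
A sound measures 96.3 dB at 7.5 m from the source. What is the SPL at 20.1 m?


Given values:
  SPL1 = 96.3 dB, r1 = 7.5 m, r2 = 20.1 m
Formula: SPL2 = SPL1 - 20 * log10(r2 / r1)
Compute ratio: r2 / r1 = 20.1 / 7.5 = 2.68
Compute log10: log10(2.68) = 0.428135
Compute drop: 20 * 0.428135 = 8.5627
SPL2 = 96.3 - 8.5627 = 87.74

87.74 dB


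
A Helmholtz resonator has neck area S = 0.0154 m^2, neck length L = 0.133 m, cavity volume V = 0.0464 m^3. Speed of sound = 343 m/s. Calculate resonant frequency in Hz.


Given values:
  S = 0.0154 m^2, L = 0.133 m, V = 0.0464 m^3, c = 343 m/s
Formula: f = (c / (2*pi)) * sqrt(S / (V * L))
Compute V * L = 0.0464 * 0.133 = 0.0061712
Compute S / (V * L) = 0.0154 / 0.0061712 = 2.4955
Compute sqrt(2.4955) = 1.579715
Compute c / (2*pi) = 343 / 6.283185 = 54.590148
f = 54.590148 * 1.579715 = 86.24

86.24 Hz


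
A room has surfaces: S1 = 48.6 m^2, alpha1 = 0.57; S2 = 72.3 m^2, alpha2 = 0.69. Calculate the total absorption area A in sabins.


Given surfaces:
  Surface 1: 48.6 * 0.57 = 27.702
  Surface 2: 72.3 * 0.69 = 49.887
Formula: A = sum(Si * alpha_i)
A = 27.702 + 49.887
A = 77.59

77.59 sabins


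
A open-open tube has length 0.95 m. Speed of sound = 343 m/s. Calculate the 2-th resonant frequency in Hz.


Given values:
  Tube type: open-open, L = 0.95 m, c = 343 m/s, n = 2
Formula: f_n = n * c / (2 * L)
Compute 2 * L = 2 * 0.95 = 1.9
f = 2 * 343 / 1.9
f = 361.05

361.05 Hz


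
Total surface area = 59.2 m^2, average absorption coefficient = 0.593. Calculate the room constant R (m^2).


Given values:
  S = 59.2 m^2, alpha = 0.593
Formula: R = S * alpha / (1 - alpha)
Numerator: 59.2 * 0.593 = 35.1056
Denominator: 1 - 0.593 = 0.407
R = 35.1056 / 0.407 = 86.25

86.25 m^2


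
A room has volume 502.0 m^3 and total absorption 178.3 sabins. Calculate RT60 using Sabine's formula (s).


Given values:
  V = 502.0 m^3
  A = 178.3 sabins
Formula: RT60 = 0.161 * V / A
Numerator: 0.161 * 502.0 = 80.822
RT60 = 80.822 / 178.3 = 0.453

0.453 s


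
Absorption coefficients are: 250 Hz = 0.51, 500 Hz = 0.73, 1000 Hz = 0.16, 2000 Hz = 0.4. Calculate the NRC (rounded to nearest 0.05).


Given values:
  a_250 = 0.51, a_500 = 0.73
  a_1000 = 0.16, a_2000 = 0.4
Formula: NRC = (a250 + a500 + a1000 + a2000) / 4
Sum = 0.51 + 0.73 + 0.16 + 0.4 = 1.8
NRC = 1.8 / 4 = 0.45
Rounded to nearest 0.05: 0.45

0.45


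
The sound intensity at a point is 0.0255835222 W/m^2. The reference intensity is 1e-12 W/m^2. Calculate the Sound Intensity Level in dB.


Given values:
  I = 0.0255835222 W/m^2
  I_ref = 1e-12 W/m^2
Formula: SIL = 10 * log10(I / I_ref)
Compute ratio: I / I_ref = 25583522200
Compute log10: log10(25583522200) = 10.40796
Multiply: SIL = 10 * 10.40796 = 104.08

104.08 dB


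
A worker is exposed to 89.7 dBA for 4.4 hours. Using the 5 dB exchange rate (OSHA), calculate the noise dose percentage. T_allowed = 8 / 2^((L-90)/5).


Given values:
  L = 89.7 dBA, T = 4.4 hours
Formula: T_allowed = 8 / 2^((L - 90) / 5)
Compute exponent: (89.7 - 90) / 5 = -0.06
Compute 2^(-0.06) = 0.959264
T_allowed = 8 / 0.959264 = 8.339727 hours
Dose = (T / T_allowed) * 100
Dose = (4.4 / 8.339727) * 100 = 52.76

52.76 %


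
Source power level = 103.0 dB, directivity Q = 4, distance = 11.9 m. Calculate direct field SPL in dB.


Given values:
  Lw = 103.0 dB, Q = 4, r = 11.9 m
Formula: SPL = Lw + 10 * log10(Q / (4 * pi * r^2))
Compute 4 * pi * r^2 = 4 * pi * 11.9^2 = 1779.5237
Compute Q / denom = 4 / 1779.5237 = 0.00224779
Compute 10 * log10(0.00224779) = -26.4824
SPL = 103.0 + (-26.4824) = 76.52

76.52 dB


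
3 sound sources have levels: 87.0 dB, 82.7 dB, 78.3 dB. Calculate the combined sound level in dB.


Formula: L_total = 10 * log10( sum(10^(Li/10)) )
  Source 1: 10^(87.0/10) = 501187233.6273
  Source 2: 10^(82.7/10) = 186208713.6663
  Source 3: 10^(78.3/10) = 67608297.5392
Sum of linear values = 755004244.8328
L_total = 10 * log10(755004244.8328) = 88.78

88.78 dB


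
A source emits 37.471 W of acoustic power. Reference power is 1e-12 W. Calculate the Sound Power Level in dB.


Given values:
  W = 37.471 W
  W_ref = 1e-12 W
Formula: SWL = 10 * log10(W / W_ref)
Compute ratio: W / W_ref = 37471000000000
Compute log10: log10(37471000000000) = 13.573695
Multiply: SWL = 10 * 13.573695 = 135.74

135.74 dB


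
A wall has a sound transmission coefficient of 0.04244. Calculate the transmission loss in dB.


Given values:
  tau = 0.04244
Formula: TL = 10 * log10(1 / tau)
Compute 1 / tau = 1 / 0.04244 = 23.5627
Compute log10(23.5627) = 1.372225
TL = 10 * 1.372225 = 13.72

13.72 dB


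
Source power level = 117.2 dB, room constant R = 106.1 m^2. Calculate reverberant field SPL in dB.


Given values:
  Lw = 117.2 dB, R = 106.1 m^2
Formula: SPL = Lw + 10 * log10(4 / R)
Compute 4 / R = 4 / 106.1 = 0.0377
Compute 10 * log10(0.0377) = -14.2366
SPL = 117.2 + (-14.2366) = 102.96

102.96 dB


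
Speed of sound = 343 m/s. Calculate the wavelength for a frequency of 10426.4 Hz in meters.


Given values:
  c = 343 m/s, f = 10426.4 Hz
Formula: lambda = c / f
lambda = 343 / 10426.4
lambda = 0.0329

0.0329 m


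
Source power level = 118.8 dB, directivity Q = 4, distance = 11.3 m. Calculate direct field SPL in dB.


Given values:
  Lw = 118.8 dB, Q = 4, r = 11.3 m
Formula: SPL = Lw + 10 * log10(Q / (4 * pi * r^2))
Compute 4 * pi * r^2 = 4 * pi * 11.3^2 = 1604.5999
Compute Q / denom = 4 / 1604.5999 = 0.00249283
Compute 10 * log10(0.00249283) = -26.0331
SPL = 118.8 + (-26.0331) = 92.77

92.77 dB


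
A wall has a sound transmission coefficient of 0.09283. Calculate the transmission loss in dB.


Given values:
  tau = 0.09283
Formula: TL = 10 * log10(1 / tau)
Compute 1 / tau = 1 / 0.09283 = 10.7724
Compute log10(10.7724) = 1.032312
TL = 10 * 1.032312 = 10.32

10.32 dB


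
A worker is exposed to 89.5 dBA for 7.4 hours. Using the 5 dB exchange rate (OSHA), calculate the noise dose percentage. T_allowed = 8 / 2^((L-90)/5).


Given values:
  L = 89.5 dBA, T = 7.4 hours
Formula: T_allowed = 8 / 2^((L - 90) / 5)
Compute exponent: (89.5 - 90) / 5 = -0.1
Compute 2^(-0.1) = 0.933033
T_allowed = 8 / 0.933033 = 8.574188 hours
Dose = (T / T_allowed) * 100
Dose = (7.4 / 8.574188) * 100 = 86.31

86.31 %


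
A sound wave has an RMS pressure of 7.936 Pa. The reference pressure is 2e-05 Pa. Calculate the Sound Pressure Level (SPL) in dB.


Given values:
  p = 7.936 Pa
  p_ref = 2e-05 Pa
Formula: SPL = 20 * log10(p / p_ref)
Compute ratio: p / p_ref = 7.936 / 2e-05 = 396800
Compute log10: log10(396800) = 5.598572
Multiply: SPL = 20 * 5.598572 = 111.97

111.97 dB


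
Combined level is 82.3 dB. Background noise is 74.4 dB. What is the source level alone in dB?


Given values:
  L_total = 82.3 dB, L_bg = 74.4 dB
Formula: L_source = 10 * log10(10^(L_total/10) - 10^(L_bg/10))
Convert to linear:
  10^(82.3/10) = 169824365.2462
  10^(74.4/10) = 27542287.0334
Difference: 169824365.2462 - 27542287.0334 = 142282078.2128
L_source = 10 * log10(142282078.2128) = 81.53

81.53 dB


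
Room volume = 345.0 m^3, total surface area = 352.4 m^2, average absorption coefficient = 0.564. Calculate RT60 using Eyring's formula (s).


Given values:
  V = 345.0 m^3, S = 352.4 m^2, alpha = 0.564
Formula: RT60 = 0.161 * V / (-S * ln(1 - alpha))
Compute ln(1 - 0.564) = ln(0.436) = -0.830113
Denominator: -352.4 * -0.830113 = 292.5318
Numerator: 0.161 * 345.0 = 55.545
RT60 = 55.545 / 292.5318 = 0.19

0.19 s


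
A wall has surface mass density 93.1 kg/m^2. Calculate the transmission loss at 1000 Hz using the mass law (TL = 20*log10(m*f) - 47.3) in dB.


Given values:
  m = 93.1 kg/m^2, f = 1000 Hz
Formula: TL = 20 * log10(m * f) - 47.3
Compute m * f = 93.1 * 1000 = 93100.0
Compute log10(93100.0) = 4.96895
Compute 20 * 4.96895 = 99.379
TL = 99.379 - 47.3 = 52.08

52.08 dB


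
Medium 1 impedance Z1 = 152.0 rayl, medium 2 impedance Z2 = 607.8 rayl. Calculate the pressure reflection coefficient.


Given values:
  Z1 = 152.0 rayl, Z2 = 607.8 rayl
Formula: R = (Z2 - Z1) / (Z2 + Z1)
Numerator: Z2 - Z1 = 607.8 - 152.0 = 455.8
Denominator: Z2 + Z1 = 607.8 + 152.0 = 759.8
R = 455.8 / 759.8 = 0.5999

0.5999


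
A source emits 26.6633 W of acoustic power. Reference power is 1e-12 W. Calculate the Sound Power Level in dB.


Given values:
  W = 26.6633 W
  W_ref = 1e-12 W
Formula: SWL = 10 * log10(W / W_ref)
Compute ratio: W / W_ref = 26663300000000
Compute log10: log10(26663300000000) = 13.425914
Multiply: SWL = 10 * 13.425914 = 134.26

134.26 dB


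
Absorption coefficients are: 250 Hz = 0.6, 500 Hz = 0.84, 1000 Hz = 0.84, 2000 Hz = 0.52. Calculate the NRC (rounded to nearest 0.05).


Given values:
  a_250 = 0.6, a_500 = 0.84
  a_1000 = 0.84, a_2000 = 0.52
Formula: NRC = (a250 + a500 + a1000 + a2000) / 4
Sum = 0.6 + 0.84 + 0.84 + 0.52 = 2.8
NRC = 2.8 / 4 = 0.7
Rounded to nearest 0.05: 0.7

0.7


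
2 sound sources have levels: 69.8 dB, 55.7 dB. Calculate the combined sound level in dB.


Formula: L_total = 10 * log10( sum(10^(Li/10)) )
  Source 1: 10^(69.8/10) = 9549925.8602
  Source 2: 10^(55.7/10) = 371535.2291
Sum of linear values = 9921461.0893
L_total = 10 * log10(9921461.0893) = 69.97

69.97 dB


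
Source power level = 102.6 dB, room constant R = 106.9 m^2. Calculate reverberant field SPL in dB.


Given values:
  Lw = 102.6 dB, R = 106.9 m^2
Formula: SPL = Lw + 10 * log10(4 / R)
Compute 4 / R = 4 / 106.9 = 0.037418
Compute 10 * log10(0.037418) = -14.2692
SPL = 102.6 + (-14.2692) = 88.33

88.33 dB


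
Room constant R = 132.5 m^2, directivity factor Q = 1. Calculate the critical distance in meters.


Given values:
  R = 132.5 m^2, Q = 1
Formula: d_c = 0.141 * sqrt(Q * R)
Compute Q * R = 1 * 132.5 = 132.5
Compute sqrt(132.5) = 11.5109
d_c = 0.141 * 11.5109 = 1.623

1.623 m


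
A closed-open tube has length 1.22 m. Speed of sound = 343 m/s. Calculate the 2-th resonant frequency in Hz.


Given values:
  Tube type: closed-open, L = 1.22 m, c = 343 m/s, n = 2
Formula: f_n = (2n - 1) * c / (4 * L)
Compute 2n - 1 = 2*2 - 1 = 3
Compute 4 * L = 4 * 1.22 = 4.88
f = 3 * 343 / 4.88
f = 210.86

210.86 Hz


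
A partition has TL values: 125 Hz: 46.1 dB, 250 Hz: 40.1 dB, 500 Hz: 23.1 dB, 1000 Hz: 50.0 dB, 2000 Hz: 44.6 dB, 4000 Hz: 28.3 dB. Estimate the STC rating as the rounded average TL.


Given TL values at each frequency:
  125 Hz: 46.1 dB
  250 Hz: 40.1 dB
  500 Hz: 23.1 dB
  1000 Hz: 50.0 dB
  2000 Hz: 44.6 dB
  4000 Hz: 28.3 dB
Formula: STC ~ round(average of TL values)
Sum = 46.1 + 40.1 + 23.1 + 50.0 + 44.6 + 28.3 = 232.2
Average = 232.2 / 6 = 38.7
Rounded: 39

39


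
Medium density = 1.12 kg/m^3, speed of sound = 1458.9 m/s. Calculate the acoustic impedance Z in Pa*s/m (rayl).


Given values:
  rho = 1.12 kg/m^3
  c = 1458.9 m/s
Formula: Z = rho * c
Z = 1.12 * 1458.9
Z = 1633.97

1633.97 rayl


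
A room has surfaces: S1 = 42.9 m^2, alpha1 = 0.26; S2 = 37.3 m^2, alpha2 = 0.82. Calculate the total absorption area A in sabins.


Given surfaces:
  Surface 1: 42.9 * 0.26 = 11.154
  Surface 2: 37.3 * 0.82 = 30.586
Formula: A = sum(Si * alpha_i)
A = 11.154 + 30.586
A = 41.74

41.74 sabins


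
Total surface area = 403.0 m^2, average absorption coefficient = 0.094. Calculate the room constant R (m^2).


Given values:
  S = 403.0 m^2, alpha = 0.094
Formula: R = S * alpha / (1 - alpha)
Numerator: 403.0 * 0.094 = 37.882
Denominator: 1 - 0.094 = 0.906
R = 37.882 / 0.906 = 41.81

41.81 m^2


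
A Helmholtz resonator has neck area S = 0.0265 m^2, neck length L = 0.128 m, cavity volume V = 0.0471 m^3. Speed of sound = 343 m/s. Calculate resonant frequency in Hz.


Given values:
  S = 0.0265 m^2, L = 0.128 m, V = 0.0471 m^3, c = 343 m/s
Formula: f = (c / (2*pi)) * sqrt(S / (V * L))
Compute V * L = 0.0471 * 0.128 = 0.0060288
Compute S / (V * L) = 0.0265 / 0.0060288 = 4.3956
Compute sqrt(4.3956) = 2.096569
Compute c / (2*pi) = 343 / 6.283185 = 54.590148
f = 54.590148 * 2.096569 = 114.45

114.45 Hz


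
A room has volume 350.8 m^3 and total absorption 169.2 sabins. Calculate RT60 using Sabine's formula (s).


Given values:
  V = 350.8 m^3
  A = 169.2 sabins
Formula: RT60 = 0.161 * V / A
Numerator: 0.161 * 350.8 = 56.4788
RT60 = 56.4788 / 169.2 = 0.334

0.334 s


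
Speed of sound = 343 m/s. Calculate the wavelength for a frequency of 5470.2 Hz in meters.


Given values:
  c = 343 m/s, f = 5470.2 Hz
Formula: lambda = c / f
lambda = 343 / 5470.2
lambda = 0.0627

0.0627 m


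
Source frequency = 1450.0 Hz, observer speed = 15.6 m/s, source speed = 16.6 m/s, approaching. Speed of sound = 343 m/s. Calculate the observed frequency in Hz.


Given values:
  f_s = 1450.0 Hz, v_o = 15.6 m/s, v_s = 16.6 m/s
  Direction: approaching
Formula: f_o = f_s * (c + v_o) / (c - v_s)
Numerator: c + v_o = 343 + 15.6 = 358.6
Denominator: c - v_s = 343 - 16.6 = 326.4
f_o = 1450.0 * 358.6 / 326.4 = 1593.05

1593.05 Hz


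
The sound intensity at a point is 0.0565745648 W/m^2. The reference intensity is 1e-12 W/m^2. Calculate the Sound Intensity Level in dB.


Given values:
  I = 0.0565745648 W/m^2
  I_ref = 1e-12 W/m^2
Formula: SIL = 10 * log10(I / I_ref)
Compute ratio: I / I_ref = 56574564800
Compute log10: log10(56574564800) = 10.752621
Multiply: SIL = 10 * 10.752621 = 107.53

107.53 dB


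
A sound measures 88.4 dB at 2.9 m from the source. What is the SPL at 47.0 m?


Given values:
  SPL1 = 88.4 dB, r1 = 2.9 m, r2 = 47.0 m
Formula: SPL2 = SPL1 - 20 * log10(r2 / r1)
Compute ratio: r2 / r1 = 47.0 / 2.9 = 16.2069
Compute log10: log10(16.2069) = 1.2097
Compute drop: 20 * 1.2097 = 24.194
SPL2 = 88.4 - 24.194 = 64.21

64.21 dB


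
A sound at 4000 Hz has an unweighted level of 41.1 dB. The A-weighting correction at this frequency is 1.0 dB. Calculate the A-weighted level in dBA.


Given values:
  SPL = 41.1 dB
  A-weighting at 4000 Hz = 1.0 dB
Formula: L_A = SPL + A_weight
L_A = 41.1 + (1.0)
L_A = 42.1

42.1 dBA


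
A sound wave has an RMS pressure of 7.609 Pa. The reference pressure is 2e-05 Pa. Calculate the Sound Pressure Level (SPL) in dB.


Given values:
  p = 7.609 Pa
  p_ref = 2e-05 Pa
Formula: SPL = 20 * log10(p / p_ref)
Compute ratio: p / p_ref = 7.609 / 2e-05 = 380450
Compute log10: log10(380450) = 5.580298
Multiply: SPL = 20 * 5.580298 = 111.61

111.61 dB


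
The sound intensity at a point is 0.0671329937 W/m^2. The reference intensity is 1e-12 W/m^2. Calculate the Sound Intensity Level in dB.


Given values:
  I = 0.0671329937 W/m^2
  I_ref = 1e-12 W/m^2
Formula: SIL = 10 * log10(I / I_ref)
Compute ratio: I / I_ref = 67132993700
Compute log10: log10(67132993700) = 10.826936
Multiply: SIL = 10 * 10.826936 = 108.27

108.27 dB


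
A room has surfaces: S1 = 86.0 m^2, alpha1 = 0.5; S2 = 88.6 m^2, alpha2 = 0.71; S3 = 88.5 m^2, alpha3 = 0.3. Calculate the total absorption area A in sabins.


Given surfaces:
  Surface 1: 86.0 * 0.5 = 43.0
  Surface 2: 88.6 * 0.71 = 62.906
  Surface 3: 88.5 * 0.3 = 26.55
Formula: A = sum(Si * alpha_i)
A = 43.0 + 62.906 + 26.55
A = 132.46

132.46 sabins


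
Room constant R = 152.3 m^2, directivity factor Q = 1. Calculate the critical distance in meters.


Given values:
  R = 152.3 m^2, Q = 1
Formula: d_c = 0.141 * sqrt(Q * R)
Compute Q * R = 1 * 152.3 = 152.3
Compute sqrt(152.3) = 12.341
d_c = 0.141 * 12.341 = 1.74

1.74 m


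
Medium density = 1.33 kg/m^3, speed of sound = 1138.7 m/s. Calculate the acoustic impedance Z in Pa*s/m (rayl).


Given values:
  rho = 1.33 kg/m^3
  c = 1138.7 m/s
Formula: Z = rho * c
Z = 1.33 * 1138.7
Z = 1514.47

1514.47 rayl


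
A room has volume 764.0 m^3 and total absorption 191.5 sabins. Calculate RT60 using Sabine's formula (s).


Given values:
  V = 764.0 m^3
  A = 191.5 sabins
Formula: RT60 = 0.161 * V / A
Numerator: 0.161 * 764.0 = 123.004
RT60 = 123.004 / 191.5 = 0.642

0.642 s


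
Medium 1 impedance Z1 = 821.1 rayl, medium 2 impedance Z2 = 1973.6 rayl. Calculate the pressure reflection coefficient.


Given values:
  Z1 = 821.1 rayl, Z2 = 1973.6 rayl
Formula: R = (Z2 - Z1) / (Z2 + Z1)
Numerator: Z2 - Z1 = 1973.6 - 821.1 = 1152.5
Denominator: Z2 + Z1 = 1973.6 + 821.1 = 2794.7
R = 1152.5 / 2794.7 = 0.4124

0.4124


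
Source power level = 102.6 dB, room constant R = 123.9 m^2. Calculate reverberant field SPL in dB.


Given values:
  Lw = 102.6 dB, R = 123.9 m^2
Formula: SPL = Lw + 10 * log10(4 / R)
Compute 4 / R = 4 / 123.9 = 0.032284
Compute 10 * log10(0.032284) = -14.9101
SPL = 102.6 + (-14.9101) = 87.69

87.69 dB


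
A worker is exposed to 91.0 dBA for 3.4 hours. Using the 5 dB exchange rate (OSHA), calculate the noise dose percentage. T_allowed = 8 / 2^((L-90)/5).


Given values:
  L = 91.0 dBA, T = 3.4 hours
Formula: T_allowed = 8 / 2^((L - 90) / 5)
Compute exponent: (91.0 - 90) / 5 = 0.2
Compute 2^(0.2) = 1.148698
T_allowed = 8 / 1.148698 = 6.964407 hours
Dose = (T / T_allowed) * 100
Dose = (3.4 / 6.964407) * 100 = 48.82

48.82 %


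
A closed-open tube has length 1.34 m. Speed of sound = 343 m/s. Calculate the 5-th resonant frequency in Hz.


Given values:
  Tube type: closed-open, L = 1.34 m, c = 343 m/s, n = 5
Formula: f_n = (2n - 1) * c / (4 * L)
Compute 2n - 1 = 2*5 - 1 = 9
Compute 4 * L = 4 * 1.34 = 5.36
f = 9 * 343 / 5.36
f = 575.93

575.93 Hz


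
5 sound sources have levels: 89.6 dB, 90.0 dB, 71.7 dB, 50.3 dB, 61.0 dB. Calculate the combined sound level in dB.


Formula: L_total = 10 * log10( sum(10^(Li/10)) )
  Source 1: 10^(89.6/10) = 912010839.3559
  Source 2: 10^(90.0/10) = 1000000000.0
  Source 3: 10^(71.7/10) = 14791083.8817
  Source 4: 10^(50.3/10) = 107151.9305
  Source 5: 10^(61.0/10) = 1258925.4118
Sum of linear values = 1928168000.5799
L_total = 10 * log10(1928168000.5799) = 92.85

92.85 dB


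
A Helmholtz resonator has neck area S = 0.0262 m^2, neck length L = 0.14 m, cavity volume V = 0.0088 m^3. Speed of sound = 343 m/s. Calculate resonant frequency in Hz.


Given values:
  S = 0.0262 m^2, L = 0.14 m, V = 0.0088 m^3, c = 343 m/s
Formula: f = (c / (2*pi)) * sqrt(S / (V * L))
Compute V * L = 0.0088 * 0.14 = 0.001232
Compute S / (V * L) = 0.0262 / 0.001232 = 21.2662
Compute sqrt(21.2662) = 4.611529
Compute c / (2*pi) = 343 / 6.283185 = 54.590148
f = 54.590148 * 4.611529 = 251.74

251.74 Hz


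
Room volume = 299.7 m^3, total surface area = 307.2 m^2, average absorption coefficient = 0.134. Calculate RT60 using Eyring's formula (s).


Given values:
  V = 299.7 m^3, S = 307.2 m^2, alpha = 0.134
Formula: RT60 = 0.161 * V / (-S * ln(1 - alpha))
Compute ln(1 - 0.134) = ln(0.866) = -0.14387
Denominator: -307.2 * -0.14387 = 44.1969
Numerator: 0.161 * 299.7 = 48.2517
RT60 = 48.2517 / 44.1969 = 1.092

1.092 s


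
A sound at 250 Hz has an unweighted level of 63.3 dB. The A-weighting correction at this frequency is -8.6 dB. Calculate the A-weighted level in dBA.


Given values:
  SPL = 63.3 dB
  A-weighting at 250 Hz = -8.6 dB
Formula: L_A = SPL + A_weight
L_A = 63.3 + (-8.6)
L_A = 54.7

54.7 dBA


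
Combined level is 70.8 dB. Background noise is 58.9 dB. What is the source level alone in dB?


Given values:
  L_total = 70.8 dB, L_bg = 58.9 dB
Formula: L_source = 10 * log10(10^(L_total/10) - 10^(L_bg/10))
Convert to linear:
  10^(70.8/10) = 12022644.3462
  10^(58.9/10) = 776247.1166
Difference: 12022644.3462 - 776247.1166 = 11246397.2296
L_source = 10 * log10(11246397.2296) = 70.51

70.51 dB


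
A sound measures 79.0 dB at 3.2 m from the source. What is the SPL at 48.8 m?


Given values:
  SPL1 = 79.0 dB, r1 = 3.2 m, r2 = 48.8 m
Formula: SPL2 = SPL1 - 20 * log10(r2 / r1)
Compute ratio: r2 / r1 = 48.8 / 3.2 = 15.25
Compute log10: log10(15.25) = 1.18327
Compute drop: 20 * 1.18327 = 23.6654
SPL2 = 79.0 - 23.6654 = 55.33

55.33 dB


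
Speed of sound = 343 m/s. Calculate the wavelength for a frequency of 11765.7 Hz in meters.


Given values:
  c = 343 m/s, f = 11765.7 Hz
Formula: lambda = c / f
lambda = 343 / 11765.7
lambda = 0.0292

0.0292 m


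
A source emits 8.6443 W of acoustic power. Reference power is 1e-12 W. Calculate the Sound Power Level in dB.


Given values:
  W = 8.6443 W
  W_ref = 1e-12 W
Formula: SWL = 10 * log10(W / W_ref)
Compute ratio: W / W_ref = 8644300000000
Compute log10: log10(8644300000000) = 12.93673
Multiply: SWL = 10 * 12.93673 = 129.37

129.37 dB


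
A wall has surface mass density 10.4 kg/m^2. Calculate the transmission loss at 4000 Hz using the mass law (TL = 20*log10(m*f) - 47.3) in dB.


Given values:
  m = 10.4 kg/m^2, f = 4000 Hz
Formula: TL = 20 * log10(m * f) - 47.3
Compute m * f = 10.4 * 4000 = 41600.0
Compute log10(41600.0) = 4.619093
Compute 20 * 4.619093 = 92.3819
TL = 92.3819 - 47.3 = 45.08

45.08 dB


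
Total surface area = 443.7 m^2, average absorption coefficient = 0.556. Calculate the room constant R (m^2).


Given values:
  S = 443.7 m^2, alpha = 0.556
Formula: R = S * alpha / (1 - alpha)
Numerator: 443.7 * 0.556 = 246.6972
Denominator: 1 - 0.556 = 0.444
R = 246.6972 / 0.444 = 555.62

555.62 m^2


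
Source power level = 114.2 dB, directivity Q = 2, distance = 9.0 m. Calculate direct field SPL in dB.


Given values:
  Lw = 114.2 dB, Q = 2, r = 9.0 m
Formula: SPL = Lw + 10 * log10(Q / (4 * pi * r^2))
Compute 4 * pi * r^2 = 4 * pi * 9.0^2 = 1017.876
Compute Q / denom = 2 / 1017.876 = 0.00196488
Compute 10 * log10(0.00196488) = -27.0666
SPL = 114.2 + (-27.0666) = 87.13

87.13 dB


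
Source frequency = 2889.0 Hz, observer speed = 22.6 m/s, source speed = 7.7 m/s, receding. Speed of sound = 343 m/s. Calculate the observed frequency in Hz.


Given values:
  f_s = 2889.0 Hz, v_o = 22.6 m/s, v_s = 7.7 m/s
  Direction: receding
Formula: f_o = f_s * (c - v_o) / (c + v_s)
Numerator: c - v_o = 343 - 22.6 = 320.4
Denominator: c + v_s = 343 + 7.7 = 350.7
f_o = 2889.0 * 320.4 / 350.7 = 2639.39

2639.39 Hz


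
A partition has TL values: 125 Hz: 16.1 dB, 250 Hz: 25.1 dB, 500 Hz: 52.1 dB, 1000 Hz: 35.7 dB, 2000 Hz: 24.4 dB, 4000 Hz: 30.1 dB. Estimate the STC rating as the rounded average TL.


Given TL values at each frequency:
  125 Hz: 16.1 dB
  250 Hz: 25.1 dB
  500 Hz: 52.1 dB
  1000 Hz: 35.7 dB
  2000 Hz: 24.4 dB
  4000 Hz: 30.1 dB
Formula: STC ~ round(average of TL values)
Sum = 16.1 + 25.1 + 52.1 + 35.7 + 24.4 + 30.1 = 183.5
Average = 183.5 / 6 = 30.58
Rounded: 31

31


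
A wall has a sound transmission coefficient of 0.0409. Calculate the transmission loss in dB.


Given values:
  tau = 0.0409
Formula: TL = 10 * log10(1 / tau)
Compute 1 / tau = 1 / 0.0409 = 24.4499
Compute log10(24.4499) = 1.388277
TL = 10 * 1.388277 = 13.88

13.88 dB


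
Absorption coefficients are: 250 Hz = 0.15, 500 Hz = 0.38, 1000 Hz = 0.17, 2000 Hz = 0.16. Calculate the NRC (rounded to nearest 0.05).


Given values:
  a_250 = 0.15, a_500 = 0.38
  a_1000 = 0.17, a_2000 = 0.16
Formula: NRC = (a250 + a500 + a1000 + a2000) / 4
Sum = 0.15 + 0.38 + 0.17 + 0.16 = 0.86
NRC = 0.86 / 4 = 0.215
Rounded to nearest 0.05: 0.2

0.2


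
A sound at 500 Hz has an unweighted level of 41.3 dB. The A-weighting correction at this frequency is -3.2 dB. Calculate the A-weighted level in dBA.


Given values:
  SPL = 41.3 dB
  A-weighting at 500 Hz = -3.2 dB
Formula: L_A = SPL + A_weight
L_A = 41.3 + (-3.2)
L_A = 38.1

38.1 dBA


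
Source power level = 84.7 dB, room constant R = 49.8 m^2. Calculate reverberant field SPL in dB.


Given values:
  Lw = 84.7 dB, R = 49.8 m^2
Formula: SPL = Lw + 10 * log10(4 / R)
Compute 4 / R = 4 / 49.8 = 0.080321
Compute 10 * log10(0.080321) = -10.9517
SPL = 84.7 + (-10.9517) = 73.75

73.75 dB


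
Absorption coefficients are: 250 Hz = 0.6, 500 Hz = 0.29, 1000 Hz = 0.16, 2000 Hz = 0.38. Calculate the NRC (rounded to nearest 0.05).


Given values:
  a_250 = 0.6, a_500 = 0.29
  a_1000 = 0.16, a_2000 = 0.38
Formula: NRC = (a250 + a500 + a1000 + a2000) / 4
Sum = 0.6 + 0.29 + 0.16 + 0.38 = 1.43
NRC = 1.43 / 4 = 0.3575
Rounded to nearest 0.05: 0.35

0.35


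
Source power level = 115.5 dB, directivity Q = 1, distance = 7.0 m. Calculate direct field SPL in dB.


Given values:
  Lw = 115.5 dB, Q = 1, r = 7.0 m
Formula: SPL = Lw + 10 * log10(Q / (4 * pi * r^2))
Compute 4 * pi * r^2 = 4 * pi * 7.0^2 = 615.7522
Compute Q / denom = 1 / 615.7522 = 0.00162403
Compute 10 * log10(0.00162403) = -27.8941
SPL = 115.5 + (-27.8941) = 87.61

87.61 dB


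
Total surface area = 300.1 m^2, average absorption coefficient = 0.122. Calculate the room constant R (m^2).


Given values:
  S = 300.1 m^2, alpha = 0.122
Formula: R = S * alpha / (1 - alpha)
Numerator: 300.1 * 0.122 = 36.6122
Denominator: 1 - 0.122 = 0.878
R = 36.6122 / 0.878 = 41.7

41.7 m^2


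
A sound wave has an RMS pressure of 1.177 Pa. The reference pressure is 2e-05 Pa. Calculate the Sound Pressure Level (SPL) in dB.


Given values:
  p = 1.177 Pa
  p_ref = 2e-05 Pa
Formula: SPL = 20 * log10(p / p_ref)
Compute ratio: p / p_ref = 1.177 / 2e-05 = 58850
Compute log10: log10(58850) = 4.769746
Multiply: SPL = 20 * 4.769746 = 95.39

95.39 dB


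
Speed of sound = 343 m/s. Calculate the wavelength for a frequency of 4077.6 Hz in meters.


Given values:
  c = 343 m/s, f = 4077.6 Hz
Formula: lambda = c / f
lambda = 343 / 4077.6
lambda = 0.0841

0.0841 m


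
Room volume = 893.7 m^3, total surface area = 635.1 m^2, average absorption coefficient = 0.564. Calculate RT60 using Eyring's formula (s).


Given values:
  V = 893.7 m^3, S = 635.1 m^2, alpha = 0.564
Formula: RT60 = 0.161 * V / (-S * ln(1 - alpha))
Compute ln(1 - 0.564) = ln(0.436) = -0.830113
Denominator: -635.1 * -0.830113 = 527.2048
Numerator: 0.161 * 893.7 = 143.8857
RT60 = 143.8857 / 527.2048 = 0.273

0.273 s


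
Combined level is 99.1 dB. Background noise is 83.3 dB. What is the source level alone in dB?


Given values:
  L_total = 99.1 dB, L_bg = 83.3 dB
Formula: L_source = 10 * log10(10^(L_total/10) - 10^(L_bg/10))
Convert to linear:
  10^(99.1/10) = 8128305161.641
  10^(83.3/10) = 213796208.9502
Difference: 8128305161.641 - 213796208.9502 = 7914508952.6908
L_source = 10 * log10(7914508952.6908) = 98.98

98.98 dB


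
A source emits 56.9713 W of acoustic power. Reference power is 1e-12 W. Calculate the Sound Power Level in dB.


Given values:
  W = 56.9713 W
  W_ref = 1e-12 W
Formula: SWL = 10 * log10(W / W_ref)
Compute ratio: W / W_ref = 56971300000000
Compute log10: log10(56971300000000) = 13.755656
Multiply: SWL = 10 * 13.755656 = 137.56

137.56 dB


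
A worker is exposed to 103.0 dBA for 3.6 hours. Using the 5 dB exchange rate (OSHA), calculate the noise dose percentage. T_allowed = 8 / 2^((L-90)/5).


Given values:
  L = 103.0 dBA, T = 3.6 hours
Formula: T_allowed = 8 / 2^((L - 90) / 5)
Compute exponent: (103.0 - 90) / 5 = 2.6
Compute 2^(2.6) = 6.062866
T_allowed = 8 / 6.062866 = 1.319508 hours
Dose = (T / T_allowed) * 100
Dose = (3.6 / 1.319508) * 100 = 272.83

272.83 %


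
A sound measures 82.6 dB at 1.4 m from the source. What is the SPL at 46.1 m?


Given values:
  SPL1 = 82.6 dB, r1 = 1.4 m, r2 = 46.1 m
Formula: SPL2 = SPL1 - 20 * log10(r2 / r1)
Compute ratio: r2 / r1 = 46.1 / 1.4 = 32.9286
Compute log10: log10(32.9286) = 1.517573
Compute drop: 20 * 1.517573 = 30.3515
SPL2 = 82.6 - 30.3515 = 52.25

52.25 dB


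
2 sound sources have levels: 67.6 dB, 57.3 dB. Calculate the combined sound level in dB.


Formula: L_total = 10 * log10( sum(10^(Li/10)) )
  Source 1: 10^(67.6/10) = 5754399.3734
  Source 2: 10^(57.3/10) = 537031.7964
Sum of linear values = 6291431.1698
L_total = 10 * log10(6291431.1698) = 67.99

67.99 dB
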